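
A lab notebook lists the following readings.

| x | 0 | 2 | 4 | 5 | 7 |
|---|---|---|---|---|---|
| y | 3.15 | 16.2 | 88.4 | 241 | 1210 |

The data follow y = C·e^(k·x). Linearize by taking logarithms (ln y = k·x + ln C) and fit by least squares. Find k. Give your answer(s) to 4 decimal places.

k = 0.8568

Let Y = ln y. Fitting Y = k·x + ln C by least squares:
Σx = 18.0000, Σ(x)² = 94.0000, Σln y = 20.9975, Σx·ln y = 100.6101.
Equations: 94.0000·k + 18.0000·ln C = 100.6101;  18.0000·k + 5·ln C = 20.9975.
Δ = 94.0000·5 − (18.0000)² = 146.0000; k = (100.6101·5 − 18.0000·20.9975)/146.0000 = 0.85682, ln C = (94.0000·20.9975 − 18.0000·100.6101)/146.0000 = 1.11492.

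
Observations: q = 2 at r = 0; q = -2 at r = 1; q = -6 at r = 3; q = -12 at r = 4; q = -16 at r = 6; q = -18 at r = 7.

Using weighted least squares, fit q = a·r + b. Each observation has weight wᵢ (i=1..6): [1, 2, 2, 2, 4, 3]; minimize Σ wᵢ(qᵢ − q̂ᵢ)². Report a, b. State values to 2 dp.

a = -2.83, b = 1.17

Sums needed: Σwᵢ·r·r = 343, Σwᵢ·r = 61, Σwᵢ·1 = 14.
And Σwᵢ·r·q = -898, Σwᵢ·q = -156.
MᵀWM·[a, b]ᵀ = MᵀWq becomes [[343, 61]; [61, 14]]·[a, b]ᵀ = [-898, -156]ᵀ.
Determinant 343·14 − 61² = 1081.
a = ((-898)·14 − 61·(-156))/1081 = -3056/1081; b = (343·(-156) − 61·(-898))/1081 = 1270/1081.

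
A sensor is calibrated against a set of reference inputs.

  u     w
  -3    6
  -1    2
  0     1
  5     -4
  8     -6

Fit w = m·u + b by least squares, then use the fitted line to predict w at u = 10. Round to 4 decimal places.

Sums needed: Σu·u = 99, Σu = 9, Σ1 = 5.
For Aᵀw: Σu·w = -88, Σw = -1.
So AᵀA·[m, b]ᵀ = Aᵀw: [[99, 9]; [9, 5]]·[m, b]ᵀ = [-88, -1]ᵀ.
Determinant 99·5 − 9² = 414.
m = ((-88)·5 − 9·(-1))/414 = -431/414; b = (99·(-1) − 9·(-88))/414 = 77/46.
At u = 10: ŵ = (-431/414)·(10) + (77/46)·(1) = -3617/414.

ŵ = -8.7367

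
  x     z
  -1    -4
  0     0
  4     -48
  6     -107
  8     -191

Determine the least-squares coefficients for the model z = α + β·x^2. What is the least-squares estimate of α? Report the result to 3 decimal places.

Compute the Gram sums: Σ1 = 5, Σx^2 = 117, Σx^2·x^2 = 5649.
For Aᵀz: Σz = -350, Σx^2·z = -16848.
AᵀA·[α, β]ᵀ = Aᵀz becomes [[5, 117]; [117, 5649]]·[α, β]ᵀ = [-350, -16848]ᵀ.
det = 5·5649 − 117² = 14556.
α = ((-350)·5649 − 117·(-16848))/14556 = -989/2426; β = (5·(-16848) − 117·(-350))/14556 = -7215/2426.

α = -0.408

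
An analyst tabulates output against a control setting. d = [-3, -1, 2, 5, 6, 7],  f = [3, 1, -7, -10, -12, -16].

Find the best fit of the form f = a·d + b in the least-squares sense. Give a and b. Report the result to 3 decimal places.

The normal equations are: 124·a + 16·b = -258;  16·a + 6·b = -41.
Eliminating b: 6·(row 1) − 16·(row 2) gives 488·a = 6·(-258) − 16·(-41) = -892, so a = -223/122.
Then b = ((-41) − 16·(-223/122))/6 = -239/122.

a = -1.828, b = -1.959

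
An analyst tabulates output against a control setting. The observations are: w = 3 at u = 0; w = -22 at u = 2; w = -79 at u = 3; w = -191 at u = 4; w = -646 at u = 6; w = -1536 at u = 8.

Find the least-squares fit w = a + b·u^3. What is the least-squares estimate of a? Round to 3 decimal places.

Compute the Gram sums: Σ1 = 6, Σu^3 = 827, Σu^3·u^3 = 313689.
Right-hand side: Σw = -2471, Σu^3·w = -940501.
Δ = 6·313689 − 827² = 1198205.
a = ((-2471)·313689 − 827·(-940501))/1198205 = 2668808/1198205; b = (6·(-940501) − 827·(-2471))/1198205 = -3599489/1198205.

a = 2.227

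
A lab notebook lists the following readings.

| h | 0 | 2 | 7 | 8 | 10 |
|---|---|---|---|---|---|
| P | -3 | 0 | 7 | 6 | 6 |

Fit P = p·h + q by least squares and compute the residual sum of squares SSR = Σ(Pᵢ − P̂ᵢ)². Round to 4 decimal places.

Sums needed: Σh·h = 217, Σh = 27, Σ1 = 5.
And Σh·P = 157, ΣP = 16.
Normal equations: [[217, 27]; [27, 5]]·[p, q]ᵀ = [157, 16]ᵀ.
Eliminating q: 5·(row 1) − 27·(row 2) gives 356·p = 5·157 − 27·16 = 353, so p = 353/356.
Then q = (16 − 27·(353/356))/5 = -767/356.
Residuals: -301/356, 61/356, 197/89, 79/356, -627/356; SSR = 3131/356.

SSR = 8.7949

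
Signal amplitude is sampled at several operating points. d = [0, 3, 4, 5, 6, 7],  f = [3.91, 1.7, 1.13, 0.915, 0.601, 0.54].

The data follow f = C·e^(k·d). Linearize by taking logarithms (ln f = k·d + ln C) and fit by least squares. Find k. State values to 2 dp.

k = -0.29

Taking logs, ln f = k·d + ln C, so regress ln f on d.
Σd = 25.0000, Σ(d)² = 135.0000, Σln f = 0.8022, Σd·ln f = -5.7317.
Equations: 135.0000·k + 25.0000·ln C = -5.7317;  25.0000·k + 6·ln C = 0.8022.
Δ = 135.0000·6 − (25.0000)² = 185.0000; k = (-5.7317·6 − 25.0000·0.8022)/185.0000 = -0.29430, ln C = (135.0000·0.8022 − 25.0000·-5.7317)/185.0000 = 1.35994.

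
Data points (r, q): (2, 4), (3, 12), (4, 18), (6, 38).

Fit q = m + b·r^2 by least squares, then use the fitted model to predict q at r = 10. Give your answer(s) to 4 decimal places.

q̂ = 104.1873

Compute the Gram sums: Σ1 = 4, Σr^2 = 65, Σr^2·r^2 = 1649.
And Σq = 72, Σr^2·q = 1780.
Normal equations: [[4, 65]; [65, 1649]]·[m, b]ᵀ = [72, 1780]ᵀ.
Eliminating b: 1649·(row 1) − 65·(row 2) gives 2371·m = 1649·72 − 65·1780 = 3028, so m = 3028/2371.
Then b = (1780 − 65·(3028/2371))/1649 = 2440/2371.
At r = 10: q̂ = (3028/2371)·(1) + (2440/2371)·(100) = 247028/2371.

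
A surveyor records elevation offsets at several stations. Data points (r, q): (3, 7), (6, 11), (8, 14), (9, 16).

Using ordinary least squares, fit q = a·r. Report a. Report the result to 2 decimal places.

From the data, Σr·r = 190.
And Σr·q = 343.
a = 343/190 = 1.80526.

a = 1.81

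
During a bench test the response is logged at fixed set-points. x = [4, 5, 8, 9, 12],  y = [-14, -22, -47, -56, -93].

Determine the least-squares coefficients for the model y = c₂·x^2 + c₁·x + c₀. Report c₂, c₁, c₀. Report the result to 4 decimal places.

Entries of AᵀA: Σx^2·x^2 = 32274, Σx^2·x = 3158, Σx^2 = 330, Σx·x = 330, Σx = 38, Σ1 = 5.
For Aᵀy: Σx^2·y = -21710, Σx·y = -2162, Σy = -232.
AᵀA·[c₂, c₁, c₀]ᵀ = Aᵀy becomes [[32274, 3158, 330]; [3158, 330, 38]; [330, 38, 5]]·[c₂, c₁, c₀]ᵀ = [-21710, -2162, -232]ᵀ.
Row-reducing yields c₂ = -1368/3079, c₁ = -8221/3079, c₀ = 9902/3079.

c₂ = -0.4443, c₁ = -2.6700, c₀ = 3.2160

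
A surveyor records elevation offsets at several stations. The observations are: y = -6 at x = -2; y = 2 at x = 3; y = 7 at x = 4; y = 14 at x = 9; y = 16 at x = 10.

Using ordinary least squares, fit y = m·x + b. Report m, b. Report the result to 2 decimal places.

From the data, Σx·x = 210, Σx = 24, Σ1 = 5.
For Aᵀy: Σx·y = 332, Σy = 33.
Δ = 210·5 − 24² = 474.
m = (332·5 − 24·33)/474 = 434/237; b = (210·33 − 24·332)/474 = -173/79.

m = 1.83, b = -2.19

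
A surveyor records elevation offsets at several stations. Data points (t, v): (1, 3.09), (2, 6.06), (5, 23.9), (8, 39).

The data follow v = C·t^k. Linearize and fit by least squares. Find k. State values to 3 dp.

Let Y = ln v. Fitting Y = k·ln t + ln C by least squares:
XᵀX = [[7.3948, 4.3820]; [4.3820, 4]], rhs = [13.9752, 9.7673]ᵀ  (here Σln t = 4.3820, Σ(ln t)² = 7.3948, Σln v = 9.7673, Σln t·ln v = 13.9752).
Δ = 7.3948·4 − (4.3820)² = 10.3771; k = (13.9752·4 − 4.3820·9.7673)/10.3771 = 1.26239, ln C = (7.3948·9.7673 − 4.3820·13.9752)/10.3771 = 1.05887.

k = 1.262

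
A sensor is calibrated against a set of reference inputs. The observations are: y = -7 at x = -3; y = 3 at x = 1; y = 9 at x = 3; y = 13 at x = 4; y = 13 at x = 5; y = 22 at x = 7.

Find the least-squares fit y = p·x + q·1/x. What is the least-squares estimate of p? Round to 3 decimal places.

MᵀM·[p, q]ᵀ = Mᵀy reads: 109·p + 6·q = 322;  6·p + (237281/176400)·q = 7277/420.
Determinant 109·(237281/176400) − 6² = 19513229/176400.
p = (322·(237281/176400) − 6·(7277/420))/(19513229/176400) = 58066442/19513229; q = (109·(7277/420) − 6·322)/(19513229/176400) = -7663740/19513229.

p = 2.976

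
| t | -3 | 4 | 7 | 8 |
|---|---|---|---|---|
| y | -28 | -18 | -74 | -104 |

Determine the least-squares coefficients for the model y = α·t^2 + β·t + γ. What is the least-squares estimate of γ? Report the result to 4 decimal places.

Compute the Gram sums: Σt^2·t^2 = 6834, Σt^2·t = 892, Σt^2 = 138, Σt·t = 138, Σt = 16, Σ1 = 4.
And Σt^2·y = -10822, Σt·y = -1338, Σy = -224.
So MᵀM·[α, β, γ]ᵀ = Mᵀy: [[6834, 892, 138]; [892, 138, 16]; [138, 16, 4]]·[α, β, γ]ᵀ = [-10822, -1338, -224]ᵀ.
Row-reducing yields α = -39338/18901, β = 67847/18901, γ = 27317/18901.

γ = 1.4453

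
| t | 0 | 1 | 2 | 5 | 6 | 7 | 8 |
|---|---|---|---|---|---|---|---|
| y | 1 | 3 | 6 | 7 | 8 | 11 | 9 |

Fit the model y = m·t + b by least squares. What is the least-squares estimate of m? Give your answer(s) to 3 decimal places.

Forming MᵀM = [[179, 29]; [29, 7]] and Mᵀy = [247, 45]ᵀ gives MᵀM·[m, b]ᵀ = Mᵀy.
Determinant 179·7 − 29² = 412.
m = (247·7 − 29·45)/412 = 106/103; b = (179·45 − 29·247)/412 = 223/103.

m = 1.029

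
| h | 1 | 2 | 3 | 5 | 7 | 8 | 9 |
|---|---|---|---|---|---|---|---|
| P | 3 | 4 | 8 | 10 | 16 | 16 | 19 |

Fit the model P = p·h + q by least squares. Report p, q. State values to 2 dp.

p = 2.00, q = 0.86

Sums needed: Σh·h = 233, Σh = 35, Σ1 = 7.
For XᵀP: Σh·P = 496, ΣP = 76.
Δ = 233·7 − 35² = 406.
p = (496·7 − 35·76)/406 = 2; q = (233·76 − 35·496)/406 = 6/7.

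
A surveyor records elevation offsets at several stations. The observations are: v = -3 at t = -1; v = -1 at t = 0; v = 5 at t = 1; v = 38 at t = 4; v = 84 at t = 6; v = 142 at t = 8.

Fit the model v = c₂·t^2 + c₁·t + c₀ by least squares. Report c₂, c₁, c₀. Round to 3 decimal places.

The normal system MᵀM·[c₂, c₁, c₀]ᵀ = Mᵀv is [[5650, 792, 118]; [792, 118, 18]; [118, 18, 6]]·[c₂, c₁, c₀]ᵀ = [12722, 1800, 265]ᵀ.
Solving the 3×3 system (Gaussian elimination) gives c₂ = 60707/31850, c₁ = 84681/31850, c₀ = -41239/31850.

c₂ = 1.906, c₁ = 2.659, c₀ = -1.295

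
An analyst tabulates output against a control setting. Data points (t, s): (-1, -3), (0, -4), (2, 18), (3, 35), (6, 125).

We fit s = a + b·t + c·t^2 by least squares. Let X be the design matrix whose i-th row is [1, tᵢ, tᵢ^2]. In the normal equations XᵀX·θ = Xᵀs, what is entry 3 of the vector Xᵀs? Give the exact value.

4884

Entry 3 ↔ basis t^2, so (Xᵀs)_{3} = Σᵢ (t^2)·sᵢ = (1)·(-3) + (0)·(-4) + (4)·(18) + (9)·(35) + (36)·(125) = 4884.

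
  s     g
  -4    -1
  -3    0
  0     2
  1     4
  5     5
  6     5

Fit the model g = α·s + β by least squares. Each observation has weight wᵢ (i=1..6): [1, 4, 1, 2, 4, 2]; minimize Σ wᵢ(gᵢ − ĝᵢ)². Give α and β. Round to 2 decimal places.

α = 0.60, β = 2.01

Sums needed: Σwᵢ·s·s = 226, Σwᵢ·s = 18, Σwᵢ·1 = 14.
And Σwᵢ·s·g = 172, Σwᵢ·g = 39.
Eliminating β: 14·(row 1) − 18·(row 2) gives 2840·α = 14·172 − 18·39 = 1706, so α = 853/1420.
Then β = (39 − 18·(853/1420))/14 = 2859/1420.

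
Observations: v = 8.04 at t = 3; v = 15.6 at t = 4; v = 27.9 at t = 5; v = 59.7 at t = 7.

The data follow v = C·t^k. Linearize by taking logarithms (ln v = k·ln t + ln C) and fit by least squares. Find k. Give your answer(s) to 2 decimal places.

k = 2.38

Taking logs, ln v = k·ln t + ln C, so regress ln v on ln t.
Σln t = 6.0403, Σ(ln t)² = 9.5056, Σln v = 12.2497, Σln t·ln v = 19.4132.
Normal system: [[9.5056, 6.0403]; [6.0403, 4]]·[k, ln C]ᵀ = [19.4132, 12.2497]ᵀ.
Slope k = (n·Σln t·ln v − Σln t·Σln v)/(n·Σ(ln t)² − (Σln t)²) = (4·19.4132 − 6.0403·12.2497)/1.5378 = 2.38116; ln C = (Σln v − k·Σln t)/n = -0.53328.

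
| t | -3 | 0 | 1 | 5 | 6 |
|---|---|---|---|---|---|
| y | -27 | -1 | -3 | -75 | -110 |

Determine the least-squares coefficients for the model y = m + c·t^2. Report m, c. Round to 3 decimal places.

Entries of MᵀM: Σ1 = 5, Σt^2 = 71, Σt^2·t^2 = 2003.
Moment sums: Σy = -216, Σt^2·y = -6081.
Normal equations: [[5, 71]; [71, 2003]]·[m, c]ᵀ = [-216, -6081]ᵀ.
Eliminating c: 2003·(row 1) − 71·(row 2) gives 4974·m = 2003·(-216) − 71·(-6081) = -897, so m = -299/1658.
Then c = ((-6081) − 71·(-299/1658))/2003 = -5023/1658.

m = -0.180, c = -3.030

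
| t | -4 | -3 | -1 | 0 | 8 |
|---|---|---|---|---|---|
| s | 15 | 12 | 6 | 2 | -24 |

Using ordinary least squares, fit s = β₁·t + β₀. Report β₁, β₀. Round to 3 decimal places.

Compute the Gram sums: Σt·t = 90, Σt = 0, Σ1 = 5.
For Aᵀs: Σt·s = -294, Σs = 11.
Eliminating β₀: 5·(row 1) − 0·(row 2) gives 450·β₁ = 5·(-294) − 0·11 = -1470, so β₁ = -49/15.
Then β₀ = (11 − 0·(-49/15))/5 = 11/5.

β₁ = -3.267, β₀ = 2.200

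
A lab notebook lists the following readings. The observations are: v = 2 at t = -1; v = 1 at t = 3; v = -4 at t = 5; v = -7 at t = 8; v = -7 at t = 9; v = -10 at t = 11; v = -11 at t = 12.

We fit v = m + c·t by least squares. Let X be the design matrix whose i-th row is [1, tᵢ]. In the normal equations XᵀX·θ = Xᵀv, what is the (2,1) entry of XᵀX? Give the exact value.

47

Row 2 ↔ basis t, column 1 ↔ basis 1, so (XᵀX)_{2,1} = Σᵢ t = (-1)·(1) + (3)·(1) + (5)·(1) + (8)·(1) + (9)·(1) + (11)·(1) + (12)·(1) = 47.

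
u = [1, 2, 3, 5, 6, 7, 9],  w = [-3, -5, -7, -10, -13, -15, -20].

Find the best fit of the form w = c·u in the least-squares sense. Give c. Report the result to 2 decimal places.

c = -2.18

AᵀA·[c]ᵀ = Aᵀw reads: 205·c = -447.
(Σu·u = 205, Σu·w = -447.)
Hence c = -447 / 205 ≈ -2.18049.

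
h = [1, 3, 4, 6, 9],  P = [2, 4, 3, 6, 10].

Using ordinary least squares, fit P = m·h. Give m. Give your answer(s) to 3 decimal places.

Entries of MᵀM: Σh·h = 143.
Right-hand side: Σh·P = 152.
MᵀM·[m]ᵀ = MᵀP becomes [[143]]·[m]ᵀ = [152]ᵀ.
m = 152/143 = 1.06294.

m = 1.063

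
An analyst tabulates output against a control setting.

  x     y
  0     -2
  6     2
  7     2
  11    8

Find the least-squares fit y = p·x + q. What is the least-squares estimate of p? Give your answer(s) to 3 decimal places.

With design matrix A, AᵀA = [[206, 24]; [24, 4]] and Aᵀy = [114, 10]ᵀ.
det = 206·4 − 24² = 248.
p = (114·4 − 24·10)/248 = 27/31; q = (206·10 − 24·114)/248 = -169/62.

p = 0.871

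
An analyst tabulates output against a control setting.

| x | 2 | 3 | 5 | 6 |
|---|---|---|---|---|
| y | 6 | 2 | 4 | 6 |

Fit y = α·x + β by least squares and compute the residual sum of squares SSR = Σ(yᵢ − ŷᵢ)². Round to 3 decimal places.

Compute the Gram sums: Σx·x = 74, Σx = 16, Σ1 = 4.
And Σx·y = 74, Σy = 18.
Normal equations: [[74, 16]; [16, 4]]·[α, β]ᵀ = [74, 18]ᵀ.
Determinant 74·4 − 16² = 40.
α = (74·4 − 16·18)/40 = 1/5; β = (74·18 − 16·74)/40 = 37/10.
Residuals: 19/10, -23/10, -7/10, 11/10; SSR = 53/5.

SSR = 10.600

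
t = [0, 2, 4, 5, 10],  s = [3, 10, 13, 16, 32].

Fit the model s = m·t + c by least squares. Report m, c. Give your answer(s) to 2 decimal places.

Forming MᵀM = [[145, 21]; [21, 5]] and Mᵀs = [472, 74]ᵀ gives MᵀM·[m, c]ᵀ = Mᵀs.
Eliminating c: 5·(row 1) − 21·(row 2) gives 284·m = 5·472 − 21·74 = 806, so m = 403/142.
Then c = (74 − 21·(403/142))/5 = 409/142.

m = 2.84, c = 2.88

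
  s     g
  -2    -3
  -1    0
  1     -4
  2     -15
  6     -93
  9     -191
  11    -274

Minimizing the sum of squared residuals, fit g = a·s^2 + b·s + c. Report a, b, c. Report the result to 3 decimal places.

Normal-equation sums: Σs^2·s^2 = 22532, Σs^2·s = 2276, Σs^2 = 248, Σs·s = 248, Σs = 26, Σ1 = 7.
Right-hand side: Σs^2·g = -52049, Σs·g = -5319, Σg = -580.
MᵀM·[a, b, c]ᵀ = Mᵀg becomes [[22532, 2276, 248]; [2276, 248, 26]; [248, 26, 7]]·[a, b, c]ᵀ = [-52049, -5319, -580]ᵀ.
Row-reducing yields a = -211019/107562, b = -719843/215124, c = -33109/35854.

a = -1.962, b = -3.346, c = -0.923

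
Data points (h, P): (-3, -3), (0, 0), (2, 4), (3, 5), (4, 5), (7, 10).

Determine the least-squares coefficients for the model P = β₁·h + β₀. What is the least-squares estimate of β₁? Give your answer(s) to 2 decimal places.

Forming MᵀM = [[87, 13]; [13, 6]] and MᵀP = [122, 21]ᵀ gives MᵀM·[β₁, β₀]ᵀ = MᵀP.
Eliminating β₀: 6·(row 1) − 13·(row 2) gives 353·β₁ = 6·122 − 13·21 = 459, so β₁ = 459/353.
Then β₀ = (21 − 13·(459/353))/6 = 241/353.

β₁ = 1.30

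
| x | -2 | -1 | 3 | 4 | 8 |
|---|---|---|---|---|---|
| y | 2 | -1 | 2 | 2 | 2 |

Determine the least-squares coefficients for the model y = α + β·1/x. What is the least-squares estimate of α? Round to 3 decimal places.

The normal system MᵀM·[α, β]ᵀ = Mᵀy is [[5, -19/24]; [-19/24, 829/576]]·[α, β]ᵀ = [7, 17/12]ᵀ.
Eliminating β: (829/576)·(row 1) − (-19/24)·(row 2) gives (473/72)·α = (829/576)·7 − (-19/24)·(17/12) = 6449/576, so α = 6449/3784.
Then β = ((17/12) − (-19/24)·(6449/3784))/(829/576) = 909/473.

α = 1.704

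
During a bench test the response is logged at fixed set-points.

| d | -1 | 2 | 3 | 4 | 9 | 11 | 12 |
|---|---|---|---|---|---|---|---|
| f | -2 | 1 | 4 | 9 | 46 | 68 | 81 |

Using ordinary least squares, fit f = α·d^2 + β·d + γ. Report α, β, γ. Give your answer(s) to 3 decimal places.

α = 0.530, β = 0.554, γ = -2.082

From the data, Σd^2·d^2 = 42292, Σd^2·d = 3886, Σd^2 = 376, Σd·d = 376, Σd = 40, Σ1 = 7.
Moment sums: Σd^2·f = 23800, Σd·f = 2186, Σf = 207.
XᵀX·[α, β, γ]ᵀ = Xᵀf becomes [[42292, 3886, 376]; [3886, 376, 40]; [376, 40, 7]]·[α, β, γ]ᵀ = [23800, 2186, 207]ᵀ.
Solving the 3×3 system (Gaussian elimination) gives α = 24631/46441, β = 77170/139323, γ = -290101/139323.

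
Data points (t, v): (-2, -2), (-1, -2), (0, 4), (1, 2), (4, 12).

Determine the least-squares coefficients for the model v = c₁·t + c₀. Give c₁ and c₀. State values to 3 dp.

MᵀM·[c₁, c₀]ᵀ = Mᵀv reads: 22·c₁ + 2·c₀ = 56;  2·c₁ + 5·c₀ = 14.
(Σt·t = 22, Σt = 2, Σ1 = 5, Σt·v = 56, Σv = 14.)
det = 22·5 − 2² = 106.
c₁ = (56·5 − 2·14)/106 = 126/53; c₀ = (22·14 − 2·56)/106 = 98/53.

c₁ = 2.377, c₀ = 1.849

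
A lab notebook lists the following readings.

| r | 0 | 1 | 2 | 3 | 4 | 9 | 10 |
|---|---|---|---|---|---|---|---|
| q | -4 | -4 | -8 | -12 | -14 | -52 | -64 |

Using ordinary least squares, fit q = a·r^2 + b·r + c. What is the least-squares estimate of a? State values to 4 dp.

With design matrix M, MᵀM = [[16915, 1829, 211]; [1829, 211, 29]; [211, 29, 7]] and Mᵀq = [-10980, -1220, -158]ᵀ.
Inverting the 3×3 Gram matrix, [a, b, c]ᵀ = [-1215/2296, -4559/6888, -13357/3444]ᵀ.

a = -0.5292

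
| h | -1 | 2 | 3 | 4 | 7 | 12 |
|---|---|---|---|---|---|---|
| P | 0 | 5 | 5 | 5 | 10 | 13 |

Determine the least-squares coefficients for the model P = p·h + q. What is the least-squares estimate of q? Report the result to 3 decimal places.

q = 1.900

Entries of AᵀA: Σh·h = 223, Σh = 27, Σ1 = 6.
Moment sums: Σh·P = 271, ΣP = 38.
AᵀA·[p, q]ᵀ = AᵀP becomes [[223, 27]; [27, 6]]·[p, q]ᵀ = [271, 38]ᵀ.
Determinant 223·6 − 27² = 609.
p = (271·6 − 27·38)/609 = 200/203; q = (223·38 − 27·271)/609 = 1157/609.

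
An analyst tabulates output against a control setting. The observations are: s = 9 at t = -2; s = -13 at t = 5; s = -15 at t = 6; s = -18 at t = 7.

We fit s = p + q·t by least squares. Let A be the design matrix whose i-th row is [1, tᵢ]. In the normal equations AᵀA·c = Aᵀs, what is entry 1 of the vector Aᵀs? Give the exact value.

-37

Entry 1 ↔ basis 1, so (Aᵀs)_{1} = Σᵢ sᵢ = (1)·(9) + (1)·(-13) + (1)·(-15) + (1)·(-18) = -37.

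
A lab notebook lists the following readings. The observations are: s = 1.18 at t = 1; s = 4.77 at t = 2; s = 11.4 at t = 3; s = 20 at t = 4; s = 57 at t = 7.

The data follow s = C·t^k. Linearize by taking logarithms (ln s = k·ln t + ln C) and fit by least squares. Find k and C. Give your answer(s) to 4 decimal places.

Linearized form: ln s = k·ln t + ln C. From the 5 transformed points,
Σln t = 5.1240, Σ(ln t)² = 7.3958, Σln s = 11.2003, Σln t·ln s = 15.7769.
Normal system: [[7.3958, 5.1240]; [5.1240, 5]]·[k, ln C]ᵀ = [15.7769, 11.2003]ᵀ.
Slope k = (n·Σln t·ln s − Σln t·Σln s)/(n·Σ(ln t)² − (Σln t)²) = (5·15.7769 − 5.1240·11.2003)/10.7239 = 2.00439; ln C = (Σln s − k·Σln t)/n = 0.18597, so C = exp(0.18597) = 1.20438.

k = 2.0044, C = 1.2044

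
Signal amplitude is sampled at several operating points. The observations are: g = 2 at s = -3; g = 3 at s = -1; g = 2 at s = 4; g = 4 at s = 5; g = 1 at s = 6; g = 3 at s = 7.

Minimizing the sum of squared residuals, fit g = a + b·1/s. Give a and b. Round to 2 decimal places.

a = 2.47, b = -0.28

From the data, Σ1 = 6, Σ1/s = -241/420, Σ1/s·1/s = 222581/176400.
And Σg = 15, Σ1/s·g = -62/35.
AᵀA·[a, b]ᵀ = Aᵀg becomes [[6, -241/420]; [-241/420, 222581/176400]]·[a, b]ᵀ = [15, -62/35]ᵀ.
Δ = 6·(222581/176400) − (-241/420)² = 255481/35280.
a = (15·(222581/176400) − (-241/420)·(-62/35))/(255481/35280) = 3159411/1277405; b = (6·(-62/35) − (-241/420)·15)/(255481/35280) = -71316/255481.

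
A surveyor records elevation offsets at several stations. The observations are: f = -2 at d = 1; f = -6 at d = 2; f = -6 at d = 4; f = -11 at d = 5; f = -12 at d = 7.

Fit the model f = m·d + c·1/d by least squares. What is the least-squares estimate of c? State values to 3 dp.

c = -0.990

The normal system MᵀM·[m, c]ᵀ = Mᵀf is [[95, 5]; [5, 26909/19600]]·[m, c]ᵀ = [-177, -729/70]ᵀ.
Determinant 95·(26909/19600) − 5² = 413271/3920.
m = ((-177)·(26909/19600) − 5·(-729/70))/(413271/3920) = -1247431/688785; c = (95·(-729/70) − 5·(-177))/(413271/3920) = -136360/137757.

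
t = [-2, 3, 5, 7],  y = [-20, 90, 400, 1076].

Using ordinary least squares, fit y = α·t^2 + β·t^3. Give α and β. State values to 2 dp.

The normal equations are: 3123·α + 20143·β = 63454;  20143·α + 134067·β = 421658.
(Σt^2·t^2 = 3123, Σt^2·t^3 = 20143, Σt^3·t^3 = 134067, Σt^2·y = 63454, Σt^3·y = 421658.)
det = 3123·134067 − 20143² = 12950792.
α = (63454·134067 − 20143·421658)/12950792 = 3407581/3237698; β = (3123·421658 − 20143·63454)/12950792 = 9671003/3237698.

α = 1.05, β = 2.99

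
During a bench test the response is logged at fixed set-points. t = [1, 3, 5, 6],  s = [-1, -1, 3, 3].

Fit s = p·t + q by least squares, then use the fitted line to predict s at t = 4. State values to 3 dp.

Normal-equation sums: Σt·t = 71, Σt = 15, Σ1 = 4.
Moment sums: Σt·s = 29, Σs = 4.
Determinant 71·4 − 15² = 59.
p = (29·4 − 15·4)/59 = 56/59; q = (71·4 − 15·29)/59 = -151/59.
At t = 4: ŝ = (56/59)·(4) + (-151/59)·(1) = 73/59.

ŝ = 1.237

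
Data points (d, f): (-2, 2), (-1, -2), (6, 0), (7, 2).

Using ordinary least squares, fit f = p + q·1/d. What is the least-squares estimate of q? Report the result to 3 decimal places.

q = 1.993

Sums needed: Σ1 = 4, Σ1/d = -25/21, Σ1/d·1/d = 1145/882.
Moment sums: Σf = 2, Σ1/d·f = 9/7.
det = 4·(1145/882) − (-25/21)² = 185/49.
p = (2·(1145/882) − (-25/21)·(9/7))/(185/49) = 364/333; q = (4·(9/7) − (-25/21)·2)/(185/49) = 1106/555.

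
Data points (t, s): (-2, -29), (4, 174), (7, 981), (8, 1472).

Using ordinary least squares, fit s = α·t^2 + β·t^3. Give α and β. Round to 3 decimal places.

α = -1.150, β = 3.020

Sums needed: Σt^2·t^2 = 6769, Σt^2·t^3 = 50567, Σt^3·t^3 = 383953.
Right-hand side: Σt^2·s = 144945, Σt^3·s = 1101515.
Normal equations: [[6769, 50567]; [50567, 383953]]·[α, β]ᵀ = [144945, 1101515]ᵀ.
Determinant 6769·383953 − 50567² = 41956368.
α = (144945·383953 − 50567·1101515)/41956368 = -12060355/10489092; β = (6769·1101515 − 50567·144945)/41956368 = 31680305/10489092.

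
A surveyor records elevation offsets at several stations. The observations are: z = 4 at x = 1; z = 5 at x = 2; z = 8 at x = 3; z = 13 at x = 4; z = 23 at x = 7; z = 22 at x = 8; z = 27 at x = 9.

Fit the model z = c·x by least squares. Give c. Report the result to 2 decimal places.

Normal-equation sums: Σx·x = 224.
Right-hand side: Σx·z = 670.
c = 670/224 = 2.99107.

c = 2.99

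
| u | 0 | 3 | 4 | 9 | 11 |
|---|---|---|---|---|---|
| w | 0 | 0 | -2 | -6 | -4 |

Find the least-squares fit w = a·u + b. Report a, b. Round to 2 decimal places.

The normal system MᵀM·[a, b]ᵀ = Mᵀw is [[227, 27]; [27, 5]]·[a, b]ᵀ = [-106, -12]ᵀ.
det = 227·5 − 27² = 406.
a = ((-106)·5 − 27·(-12))/406 = -103/203; b = (227·(-12) − 27·(-106))/406 = 69/203.

a = -0.51, b = 0.34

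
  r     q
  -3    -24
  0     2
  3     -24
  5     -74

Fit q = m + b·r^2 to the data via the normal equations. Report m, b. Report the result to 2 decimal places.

m = 2.84, b = -3.05

From the data, Σ1 = 4, Σr^2 = 43, Σr^2·r^2 = 787.
Moment sums: Σq = -120, Σr^2·q = -2282.
XᵀX·[m, b]ᵀ = Xᵀq becomes [[4, 43]; [43, 787]]·[m, b]ᵀ = [-120, -2282]ᵀ.
Determinant 4·787 − 43² = 1299.
m = ((-120)·787 − 43·(-2282))/1299 = 3686/1299; b = (4·(-2282) − 43·(-120))/1299 = -3968/1299.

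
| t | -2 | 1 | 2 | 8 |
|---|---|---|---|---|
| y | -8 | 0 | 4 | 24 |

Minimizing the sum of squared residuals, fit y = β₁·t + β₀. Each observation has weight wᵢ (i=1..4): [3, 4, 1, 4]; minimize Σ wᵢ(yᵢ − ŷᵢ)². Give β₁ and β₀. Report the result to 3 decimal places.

AᵀWA·[β₁, β₀]ᵀ = AᵀWy reads: 276·β₁ + 32·β₀ = 824;  32·β₁ + 12·β₀ = 76.
(Σwᵢ·t·t = 276, Σwᵢ·t = 32, Σwᵢ·1 = 12, Σwᵢ·t·y = 824, Σwᵢ·y = 76.)
Determinant 276·12 − 32² = 2288.
β₁ = (824·12 − 32·76)/2288 = 466/143; β₀ = (276·76 − 32·824)/2288 = -337/143.

β₁ = 3.259, β₀ = -2.357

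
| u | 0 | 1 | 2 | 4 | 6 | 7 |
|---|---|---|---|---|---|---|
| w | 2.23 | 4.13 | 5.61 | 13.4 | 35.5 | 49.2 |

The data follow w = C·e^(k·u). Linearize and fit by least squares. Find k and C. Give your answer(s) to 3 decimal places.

k = 0.439, C = 2.392

Let Y = ln w. Fitting Y = k·u + ln C by least squares:
XᵀX = [[106.0000, 20.0000]; [20.0000, 6]], rhs = [63.9368, 14.0055]ᵀ  (here Σu = 20.0000, Σ(u)² = 106.0000, Σln w = 14.0055, Σu·ln w = 63.9368).
Solving (det = 236.0000): k = 0.43861, ln C = 0.87223, so C = exp(0.87223) = 2.39225.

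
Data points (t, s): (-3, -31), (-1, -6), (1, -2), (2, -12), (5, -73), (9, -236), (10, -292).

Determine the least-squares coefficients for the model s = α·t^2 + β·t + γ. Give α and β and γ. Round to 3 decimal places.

α = -2.990, β = 0.837, γ = -1.496

With design matrix M, MᵀM = [[17285, 1835, 221]; [1835, 221, 23]; [221, 23, 7]] and Mᵀs = [-50476, -5336, -652]ᵀ.
Inverting the 3×3 Gram matrix, [α, β, γ]ᵀ = [-704983/235788, 197251/235788, -8399/5614]ᵀ.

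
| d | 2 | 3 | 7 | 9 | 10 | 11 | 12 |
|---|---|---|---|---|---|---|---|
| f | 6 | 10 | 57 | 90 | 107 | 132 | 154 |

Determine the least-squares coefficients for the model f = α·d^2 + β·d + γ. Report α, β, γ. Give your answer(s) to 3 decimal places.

α = 0.946, β = 1.660, γ = -2.046

With design matrix A, AᵀA = [[54436, 5166, 508]; [5166, 508, 54]; [508, 54, 7]] and Aᵀf = [59045, 5621, 556]ᵀ.
Inverting the 3×3 Gram matrix, [α, β, γ]ᵀ = [33787/35706, 98767/59510, -16601/8115]ᵀ.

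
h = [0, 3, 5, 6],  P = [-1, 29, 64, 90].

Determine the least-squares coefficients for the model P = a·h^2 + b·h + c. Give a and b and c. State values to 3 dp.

Compute the Gram sums: Σh^2·h^2 = 2002, Σh^2·h = 368, Σh^2 = 70, Σh·h = 70, Σh = 14, Σ1 = 4.
For XᵀP: Σh^2·P = 5101, Σh·P = 947, ΣP = 182.
XᵀX·[a, b, c]ᵀ = XᵀP becomes [[2002, 368, 70]; [368, 70, 14]; [70, 14, 4]]·[a, b, c]ᵀ = [5101, 947, 182]ᵀ.
Inverting the 3×3 Gram matrix, [a, b, c]ᵀ = [39/22, 289/66, -28/33]ᵀ.

a = 1.773, b = 4.379, c = -0.848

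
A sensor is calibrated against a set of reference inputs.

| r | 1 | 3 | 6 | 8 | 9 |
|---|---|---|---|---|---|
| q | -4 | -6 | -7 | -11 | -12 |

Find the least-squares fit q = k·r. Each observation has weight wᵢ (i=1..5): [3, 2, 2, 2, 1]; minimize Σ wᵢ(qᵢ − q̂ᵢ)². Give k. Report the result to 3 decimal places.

k = -1.377

Compute the Gram sums: Σwᵢ·r·r = 302.
And Σwᵢ·r·q = -416.
Hence k = -416 / 302 ≈ -1.37748.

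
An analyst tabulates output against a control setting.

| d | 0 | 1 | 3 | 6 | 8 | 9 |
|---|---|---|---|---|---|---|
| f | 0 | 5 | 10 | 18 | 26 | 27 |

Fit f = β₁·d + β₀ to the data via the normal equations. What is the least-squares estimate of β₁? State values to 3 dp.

Forming XᵀX = [[191, 27]; [27, 6]] and Xᵀf = [594, 86]ᵀ gives XᵀX·[β₁, β₀]ᵀ = Xᵀf.
det = 191·6 − 27² = 417.
β₁ = (594·6 − 27·86)/417 = 414/139; β₀ = (191·86 − 27·594)/417 = 388/417.

β₁ = 2.978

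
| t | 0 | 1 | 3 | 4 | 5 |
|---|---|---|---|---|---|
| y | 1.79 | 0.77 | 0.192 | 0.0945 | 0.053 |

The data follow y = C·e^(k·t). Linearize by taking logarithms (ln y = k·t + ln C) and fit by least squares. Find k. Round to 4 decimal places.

With ln yᵢ as the transformed response and tᵢ as the regressor:
Σt = 13.0000, Σ(t)² = 51.0000, Σln y = -6.6260, Σt·ln y = -29.3361.
Equations: 51.0000·k + 13.0000·ln C = -29.3361;  13.0000·k + 5·ln C = -6.6260.
Solving (det = 86.0000): k = -0.70398, ln C = 0.50514.

k = -0.7040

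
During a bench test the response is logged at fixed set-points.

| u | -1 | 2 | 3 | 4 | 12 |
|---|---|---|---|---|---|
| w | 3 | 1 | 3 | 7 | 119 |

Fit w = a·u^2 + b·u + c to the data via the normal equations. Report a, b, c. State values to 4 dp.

a = 0.9993, b = -2.0982, c = 0.2165

From the data, Σu^2·u^2 = 21090, Σu^2·u = 1826, Σu^2 = 174, Σu·u = 174, Σu = 20, Σ1 = 5.
And Σu^2·w = 17282, Σu·w = 1464, Σw = 133.
Normal equations: [[21090, 1826, 174]; [1826, 174, 20]; [174, 20, 5]]·[a, b, c]ᵀ = [17282, 1464, 133]ᵀ.
Solving the 3×3 system (Gaussian elimination) gives a = 42587/42616, b = -89417/42616, c = 659/3044.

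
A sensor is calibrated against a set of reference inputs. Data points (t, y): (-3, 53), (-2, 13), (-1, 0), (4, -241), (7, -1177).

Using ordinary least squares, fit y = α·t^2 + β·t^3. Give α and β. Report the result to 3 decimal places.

Entries of AᵀA: Σt^2·t^2 = 2755, Σt^2·t^3 = 17555, Σt^3·t^3 = 122539.
And Σt^2·y = -61000, Σt^3·y = -420670.
AᵀA·[α, β]ᵀ = Aᵀy becomes [[2755, 17555]; [17555, 122539]]·[α, β]ᵀ = [-61000, -420670]ᵀ.
Eliminating β: 122539·(row 1) − 17555·(row 2) gives 29416920·α = 122539·(-61000) − 17555·(-420670) = -90017150, so α = -9001715/2941692.
Then β = ((-420670) − 17555·(-9001715/2941692))/122539 = -8809085/2941692.

α = -3.060, β = -2.995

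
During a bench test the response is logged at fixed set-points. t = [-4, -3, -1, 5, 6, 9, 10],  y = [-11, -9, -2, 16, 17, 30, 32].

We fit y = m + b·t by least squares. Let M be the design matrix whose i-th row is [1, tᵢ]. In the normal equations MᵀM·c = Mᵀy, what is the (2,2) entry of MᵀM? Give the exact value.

268

Row 2 ↔ basis t, column 2 ↔ basis t, so (MᵀM)_{2,2} = Σᵢ (t)·(t) = (-4)·(-4) + (-3)·(-3) + (-1)·(-1) + (5)·(5) + (6)·(6) + (9)·(9) + (10)·(10) = 268.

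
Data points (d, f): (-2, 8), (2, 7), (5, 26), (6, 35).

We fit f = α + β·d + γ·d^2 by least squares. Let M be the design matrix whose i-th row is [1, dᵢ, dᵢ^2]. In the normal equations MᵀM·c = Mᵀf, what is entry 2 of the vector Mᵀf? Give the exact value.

Entry 2 ↔ basis d, so (Mᵀf)_{2} = Σᵢ (d)·fᵢ = (-2)·(8) + (2)·(7) + (5)·(26) + (6)·(35) = 338.

338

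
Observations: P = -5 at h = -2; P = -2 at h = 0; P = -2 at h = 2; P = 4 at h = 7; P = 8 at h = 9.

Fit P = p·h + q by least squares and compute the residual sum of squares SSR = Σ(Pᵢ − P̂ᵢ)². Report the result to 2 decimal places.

Normal-equation sums: Σh·h = 138, Σh = 16, Σ1 = 5.
Moment sums: Σh·P = 106, ΣP = 3.
MᵀM·[p, q]ᵀ = MᵀP becomes [[138, 16]; [16, 5]]·[p, q]ᵀ = [106, 3]ᵀ.
Δ = 138·5 − 16² = 434.
p = (106·5 − 16·3)/434 = 241/217; q = (138·3 − 16·106)/434 = -641/217.
Residuals: 38/217, 207/217, -275/217, -178/217, 208/217; SSR = 898/217.

SSR = 4.14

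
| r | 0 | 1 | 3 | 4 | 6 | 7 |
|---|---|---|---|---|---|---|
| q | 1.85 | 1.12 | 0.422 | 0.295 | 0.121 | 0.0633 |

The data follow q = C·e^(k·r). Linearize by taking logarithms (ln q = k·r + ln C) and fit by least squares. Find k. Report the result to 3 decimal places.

k = -0.468

With ln qᵢ as the transformed response and rᵢ as the regressor:
Σr = 21.0000, Σ(r)² = 111.0000, Σln q = -6.2269, Σr·ln q = -39.3489.
Equations: 111.0000·k + 21.0000·ln C = -39.3489;  21.0000·k + 6·ln C = -6.2269.
Solving (det = 225.0000): k = -0.46813, ln C = 0.60065.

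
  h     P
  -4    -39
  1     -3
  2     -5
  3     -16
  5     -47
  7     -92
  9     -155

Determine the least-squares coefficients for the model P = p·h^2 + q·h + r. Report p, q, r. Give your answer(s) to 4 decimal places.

p = -2.0400, q = 1.2676, r = -1.2517

Sums needed: Σh^2·h^2 = 9941, Σh^2·h = 1169, Σh^2 = 185, Σh·h = 185, Σh = 23, Σ1 = 7.
Right-hand side: Σh^2·P = -19029, Σh·P = -2179, ΣP = -357.
AᵀA·[p, q, r]ᵀ = AᵀP becomes [[9941, 1169, 185]; [1169, 185, 23]; [185, 23, 7]]·[p, q, r]ᵀ = [-19029, -2179, -357]ᵀ.
Solving the 3×3 system (Gaussian elimination) gives p = -849359/416361, q = 527765/416361, r = -173717/138787.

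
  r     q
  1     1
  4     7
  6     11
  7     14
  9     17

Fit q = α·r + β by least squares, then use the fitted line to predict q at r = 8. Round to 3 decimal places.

Forming MᵀM = [[183, 27]; [27, 5]] and Mᵀq = [346, 50]ᵀ gives MᵀM·[α, β]ᵀ = Mᵀq.
Δ = 183·5 − 27² = 186.
α = (346·5 − 27·50)/186 = 190/93; β = (183·50 − 27·346)/186 = -32/31.
At r = 8: q̂ = (190/93)·(8) + (-32/31)·(1) = 1424/93.

q̂ = 15.312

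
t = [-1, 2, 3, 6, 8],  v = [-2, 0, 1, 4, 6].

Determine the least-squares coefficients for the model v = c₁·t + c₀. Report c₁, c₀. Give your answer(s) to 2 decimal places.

c₁ = 0.91, c₀ = -1.46

With design matrix M, MᵀM = [[114, 18]; [18, 5]] and Mᵀv = [77, 9]ᵀ.
det = 114·5 − 18² = 246.
c₁ = (77·5 − 18·9)/246 = 223/246; c₀ = (114·9 − 18·77)/246 = -60/41.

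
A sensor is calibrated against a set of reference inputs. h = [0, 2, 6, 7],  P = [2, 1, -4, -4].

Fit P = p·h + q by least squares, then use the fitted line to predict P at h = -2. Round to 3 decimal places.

P̂ = 4.237

The normal equations are: 89·p + 15·q = -50;  15·p + 4·q = -5.
(Σh·h = 89, Σh = 15, Σ1 = 4, Σh·P = -50, ΣP = -5.)
Δ = 89·4 − 15² = 131.
p = ((-50)·4 − 15·(-5))/131 = -125/131; q = (89·(-5) − 15·(-50))/131 = 305/131.
At h = -2: P̂ = (-125/131)·(-2) + (305/131)·(1) = 555/131.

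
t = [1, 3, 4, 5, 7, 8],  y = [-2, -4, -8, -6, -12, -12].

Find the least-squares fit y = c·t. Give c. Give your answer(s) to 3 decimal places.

With design matrix A, AᵀA = [[164]] and Aᵀy = [-256]ᵀ.
c = (-256)/164 = -1.56098.

c = -1.561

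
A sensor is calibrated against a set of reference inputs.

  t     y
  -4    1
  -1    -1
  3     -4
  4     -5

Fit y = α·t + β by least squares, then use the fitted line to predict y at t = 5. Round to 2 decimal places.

With design matrix X, XᵀX = [[42, 2]; [2, 4]] and Xᵀy = [-35, -9]ᵀ.
Eliminating β: 4·(row 1) − 2·(row 2) gives 164·α = 4·(-35) − 2·(-9) = -122, so α = -61/82.
Then β = ((-9) − 2·(-61/82))/4 = -77/41.
At t = 5: ŷ = (-61/82)·(5) + (-77/41)·(1) = -459/82.

ŷ = -5.60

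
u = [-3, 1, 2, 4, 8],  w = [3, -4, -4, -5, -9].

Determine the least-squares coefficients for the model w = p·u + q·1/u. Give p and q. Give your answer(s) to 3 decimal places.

p = -1.050, q = -2.867

Forming AᵀA = [[94, 5]; [5, 829/576]] and Aᵀw = [-113, -75/8]ᵀ gives AᵀA·[p, q]ᵀ = Aᵀw.
det = 94·(829/576) − 5² = 31763/288.
p = ((-113)·(829/576) − 5·(-75/8))/(31763/288) = -2899/2762; q = (94·(-75/8) − 5·(-113))/(31763/288) = -3960/1381.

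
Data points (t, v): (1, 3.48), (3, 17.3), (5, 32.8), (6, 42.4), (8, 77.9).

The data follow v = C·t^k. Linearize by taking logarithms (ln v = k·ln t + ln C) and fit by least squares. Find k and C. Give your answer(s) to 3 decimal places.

Let Y = ln v. Fitting Y = k·ln t + ln C by least squares:
Over the data: Σln t = 6.5793, Σ(ln t)² = 11.3317, Σln v = 15.6907, Σln t·ln v = 24.5203.
Normal system: [[11.3317, 6.5793]; [6.5793, 5]]·[k, ln C]ᵀ = [24.5203, 15.6907]ᵀ.
Slope k = (n·Σln t·ln v − Σln t·Σln v)/(n·Σ(ln t)² − (Σln t)²) = (5·24.5203 − 6.5793·15.6907)/13.3720 = 1.44840; ln C = (Σln v − k·Σln t)/n = 1.23227, so C = exp(1.23227) = 3.42899.

k = 1.448, C = 3.429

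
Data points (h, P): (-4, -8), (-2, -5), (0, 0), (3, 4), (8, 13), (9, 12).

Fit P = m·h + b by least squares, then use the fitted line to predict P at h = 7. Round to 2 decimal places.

P̂ = 10.22

Normal-equation sums: Σh·h = 174, Σh = 14, Σ1 = 6.
Right-hand side: Σh·P = 266, ΣP = 16.
Normal equations: [[174, 14]; [14, 6]]·[m, b]ᵀ = [266, 16]ᵀ.
Δ = 174·6 − 14² = 848.
m = (266·6 − 14·16)/848 = 343/212; b = (174·16 − 14·266)/848 = -235/212.
At h = 7: P̂ = (343/212)·(7) + (-235/212)·(1) = 1083/106.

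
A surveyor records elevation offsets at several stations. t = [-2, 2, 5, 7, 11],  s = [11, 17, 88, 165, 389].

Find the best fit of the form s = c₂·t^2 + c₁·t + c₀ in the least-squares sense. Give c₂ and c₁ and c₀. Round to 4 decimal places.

Forming MᵀM = [[17699, 1799, 203]; [1799, 203, 23]; [203, 23, 5]] and Mᵀs = [57466, 5886, 670]ᵀ gives MᵀM·[c₂, c₁, c₀]ᵀ = Mᵀs.
Row-reducing yields c₂ = 107425/35556, c₁ = 23165/11852, c₀ = 20843/8889.

c₂ = 3.0213, c₁ = 1.9545, c₀ = 2.3448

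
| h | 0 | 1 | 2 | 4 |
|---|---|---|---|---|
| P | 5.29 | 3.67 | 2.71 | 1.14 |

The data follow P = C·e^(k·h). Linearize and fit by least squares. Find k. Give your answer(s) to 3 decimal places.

With ln Pᵢ as the transformed response and hᵢ as the regressor:
Σh = 7.0000, Σ(h)² = 21.0000, Σln P = 4.0940, Σh·ln P = 3.8182.
Normal system: [[21.0000, 7.0000]; [7.0000, 4]]·[k, ln C]ᵀ = [3.8182, 4.0940]ᵀ.
Δ = 21.0000·4 − (7.0000)² = 35.0000; k = (3.8182·4 − 7.0000·4.0940)/35.0000 = -0.38243, ln C = (21.0000·4.0940 − 7.0000·3.8182)/35.0000 = 1.69275.

k = -0.382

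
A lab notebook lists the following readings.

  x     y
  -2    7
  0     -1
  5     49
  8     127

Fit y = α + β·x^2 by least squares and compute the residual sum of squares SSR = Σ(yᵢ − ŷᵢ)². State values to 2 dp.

SSR = 0.00

Normal-equation sums: Σ1 = 4, Σx^2 = 93, Σx^2·x^2 = 4737.
Moment sums: Σy = 182, Σx^2·y = 9381.
Eliminating β: 4737·(row 1) − 93·(row 2) gives 10299·α = 4737·182 − 93·9381 = -10299, so α = -1.
Then β = (9381 − 93·(-1))/4737 = 2.
Residuals: 0, 0, 0, 0; SSR = 0.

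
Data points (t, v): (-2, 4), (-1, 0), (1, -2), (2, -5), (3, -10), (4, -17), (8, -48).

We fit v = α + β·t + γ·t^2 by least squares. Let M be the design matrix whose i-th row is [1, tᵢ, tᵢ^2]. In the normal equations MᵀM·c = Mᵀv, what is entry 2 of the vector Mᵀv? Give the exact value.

Entry 2 ↔ basis t, so (Mᵀv)_{2} = Σᵢ (t)·vᵢ = (-2)·(4) + (-1)·(0) + (1)·(-2) + (2)·(-5) + (3)·(-10) + (4)·(-17) + (8)·(-48) = -502.

-502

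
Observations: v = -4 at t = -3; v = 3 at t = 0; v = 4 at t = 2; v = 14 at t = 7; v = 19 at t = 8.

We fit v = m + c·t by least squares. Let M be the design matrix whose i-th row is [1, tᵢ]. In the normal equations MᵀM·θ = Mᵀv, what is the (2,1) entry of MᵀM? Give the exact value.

Row 2 ↔ basis t, column 1 ↔ basis 1, so (MᵀM)_{2,1} = Σᵢ t = (-3)·(1) + (0)·(1) + (2)·(1) + (7)·(1) + (8)·(1) = 14.

14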